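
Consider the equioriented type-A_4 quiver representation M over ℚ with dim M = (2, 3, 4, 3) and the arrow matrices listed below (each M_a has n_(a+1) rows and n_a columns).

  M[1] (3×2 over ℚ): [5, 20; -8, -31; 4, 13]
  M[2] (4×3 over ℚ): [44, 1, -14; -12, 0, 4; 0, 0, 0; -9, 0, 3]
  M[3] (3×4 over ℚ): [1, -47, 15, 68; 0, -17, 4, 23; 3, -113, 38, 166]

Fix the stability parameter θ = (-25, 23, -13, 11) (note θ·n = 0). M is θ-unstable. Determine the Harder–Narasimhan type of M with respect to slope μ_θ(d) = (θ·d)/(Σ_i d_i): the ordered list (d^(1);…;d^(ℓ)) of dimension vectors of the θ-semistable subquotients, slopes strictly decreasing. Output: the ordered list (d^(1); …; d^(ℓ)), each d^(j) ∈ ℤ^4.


Barcode: M ≅ I[1,4]^2, I[2,2], I[3,3], I[3,4]. HN layers by μ_θ (5 steps, strictly decreasing):
  μ^(1)=23; μ^(2)=11; μ^(3)=5; μ^(4)=-13; μ^(5)=-25

((0, 1, 0, 0); (0, 0, 0, 3); (0, 2, 2, 0); (0, 0, 2, 0); (2, 0, 0, 0))


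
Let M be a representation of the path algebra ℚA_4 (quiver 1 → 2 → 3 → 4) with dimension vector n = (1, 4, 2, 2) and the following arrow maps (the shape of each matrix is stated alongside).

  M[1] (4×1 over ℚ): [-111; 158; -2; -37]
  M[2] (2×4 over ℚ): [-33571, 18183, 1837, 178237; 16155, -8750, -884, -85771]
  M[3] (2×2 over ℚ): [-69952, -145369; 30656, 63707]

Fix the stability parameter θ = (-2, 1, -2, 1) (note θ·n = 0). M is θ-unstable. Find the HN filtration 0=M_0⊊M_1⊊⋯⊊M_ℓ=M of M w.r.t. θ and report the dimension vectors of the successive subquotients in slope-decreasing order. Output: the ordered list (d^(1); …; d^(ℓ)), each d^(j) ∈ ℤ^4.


Barcode: M ≅ I[1,4], I[2,2]^2, I[2,3], I[4,4]. HN layers by μ_θ (3 steps, strictly decreasing):
  μ^(1)=1; μ^(2)=-1/2; μ^(3)=-2

((0, 2, 0, 2); (0, 2, 2, 0); (1, 0, 0, 0))


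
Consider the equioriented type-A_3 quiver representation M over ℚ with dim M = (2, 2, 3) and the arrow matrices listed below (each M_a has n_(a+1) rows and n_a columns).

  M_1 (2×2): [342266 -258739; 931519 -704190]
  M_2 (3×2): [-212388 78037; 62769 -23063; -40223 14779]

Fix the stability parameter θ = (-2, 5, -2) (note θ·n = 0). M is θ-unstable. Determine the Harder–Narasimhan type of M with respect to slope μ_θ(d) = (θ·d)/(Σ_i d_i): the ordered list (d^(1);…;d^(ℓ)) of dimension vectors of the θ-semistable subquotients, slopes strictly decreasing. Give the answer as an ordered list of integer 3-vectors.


Barcode: M ≅ I[1,3]^2, I[3,3]. HN layers by μ_θ (2 steps, strictly decreasing):
  μ^(1)=3/2; μ^(2)=-2

((0, 2, 2); (2, 0, 1))


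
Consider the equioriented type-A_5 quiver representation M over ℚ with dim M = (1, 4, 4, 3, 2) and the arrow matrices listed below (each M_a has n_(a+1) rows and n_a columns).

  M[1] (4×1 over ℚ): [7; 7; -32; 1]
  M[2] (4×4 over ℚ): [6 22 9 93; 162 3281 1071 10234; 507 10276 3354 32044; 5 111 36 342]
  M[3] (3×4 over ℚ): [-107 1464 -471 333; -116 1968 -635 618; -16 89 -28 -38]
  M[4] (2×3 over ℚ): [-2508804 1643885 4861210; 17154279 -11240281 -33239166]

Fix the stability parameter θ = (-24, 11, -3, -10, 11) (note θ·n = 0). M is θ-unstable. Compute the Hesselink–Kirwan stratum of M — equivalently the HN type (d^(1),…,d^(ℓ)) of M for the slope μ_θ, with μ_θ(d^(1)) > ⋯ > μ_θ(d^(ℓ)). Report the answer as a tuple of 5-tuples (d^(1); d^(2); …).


Barcode: M ≅ I[1,5], I[2,3], I[2,4], I[2,5]. HN layers by μ_θ (4 steps, strictly decreasing):
  μ^(1)=11; μ^(2)=4; μ^(3)=-2/3; μ^(4)=-24

((0, 0, 0, 0, 2); (0, 1, 1, 0, 0); (0, 3, 3, 3, 0); (1, 0, 0, 0, 0))


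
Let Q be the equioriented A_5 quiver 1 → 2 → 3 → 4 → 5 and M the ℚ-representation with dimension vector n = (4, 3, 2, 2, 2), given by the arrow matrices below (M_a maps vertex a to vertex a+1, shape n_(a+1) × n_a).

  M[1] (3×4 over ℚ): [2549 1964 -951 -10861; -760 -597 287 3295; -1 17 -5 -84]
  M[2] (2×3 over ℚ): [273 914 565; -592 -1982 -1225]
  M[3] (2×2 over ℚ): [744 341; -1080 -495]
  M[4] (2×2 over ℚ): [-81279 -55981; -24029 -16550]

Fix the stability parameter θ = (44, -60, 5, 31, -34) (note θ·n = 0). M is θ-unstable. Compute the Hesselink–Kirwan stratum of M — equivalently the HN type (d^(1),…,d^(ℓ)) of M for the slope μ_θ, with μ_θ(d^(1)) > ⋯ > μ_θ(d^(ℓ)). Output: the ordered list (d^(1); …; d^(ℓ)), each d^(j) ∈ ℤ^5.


Barcode: M ≅ I[1,1], I[1,2], I[1,3], I[1,5], I[4,5]. HN layers by μ_θ (5 steps, strictly decreasing):
  μ^(1)=44; μ^(2)=5; μ^(3)=2/3; μ^(4)=-3/2; μ^(5)=-8

((1, 0, 0, 0, 0); (0, 0, 1, 0, 0); (0, 0, 1, 1, 1); (0, 0, 0, 1, 1); (3, 3, 0, 0, 0))


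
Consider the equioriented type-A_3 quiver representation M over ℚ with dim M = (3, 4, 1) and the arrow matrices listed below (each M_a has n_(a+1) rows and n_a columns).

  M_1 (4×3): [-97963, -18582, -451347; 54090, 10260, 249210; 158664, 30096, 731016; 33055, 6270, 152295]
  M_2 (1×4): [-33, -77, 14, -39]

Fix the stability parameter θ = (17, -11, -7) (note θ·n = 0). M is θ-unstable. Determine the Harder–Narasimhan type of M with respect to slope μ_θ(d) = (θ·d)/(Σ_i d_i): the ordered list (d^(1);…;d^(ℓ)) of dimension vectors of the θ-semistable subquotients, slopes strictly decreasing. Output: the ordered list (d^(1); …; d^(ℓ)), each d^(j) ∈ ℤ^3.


Interval decomposition of M: I[1,1]^2, I[1,2], I[2,2]^2, I[2,3].
HN type (ℓ=4): μ^(1)=17; μ^(2)=3; μ^(3)=-7; μ^(4)=-11

((2, 0, 0); (1, 1, 0); (0, 0, 1); (0, 3, 0))


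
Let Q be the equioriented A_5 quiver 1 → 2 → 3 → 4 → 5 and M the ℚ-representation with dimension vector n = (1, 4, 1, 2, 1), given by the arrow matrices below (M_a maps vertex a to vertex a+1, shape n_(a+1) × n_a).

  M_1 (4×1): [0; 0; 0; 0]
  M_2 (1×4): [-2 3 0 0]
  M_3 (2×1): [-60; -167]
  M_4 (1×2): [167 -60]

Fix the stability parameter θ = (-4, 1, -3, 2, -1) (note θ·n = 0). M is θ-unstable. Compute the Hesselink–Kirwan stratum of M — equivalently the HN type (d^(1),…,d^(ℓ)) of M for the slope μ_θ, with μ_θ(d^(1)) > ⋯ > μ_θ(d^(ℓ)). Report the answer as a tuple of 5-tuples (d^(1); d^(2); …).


Interval decomposition of M: I[1,1], I[2,2]^3, I[2,4], I[4,5].
HN type (ℓ=5): μ^(1)=2; μ^(2)=1; μ^(3)=1/2; μ^(4)=-1; μ^(5)=-4

((0, 0, 0, 1, 0); (0, 3, 0, 0, 0); (0, 0, 0, 1, 1); (0, 1, 1, 0, 0); (1, 0, 0, 0, 0))


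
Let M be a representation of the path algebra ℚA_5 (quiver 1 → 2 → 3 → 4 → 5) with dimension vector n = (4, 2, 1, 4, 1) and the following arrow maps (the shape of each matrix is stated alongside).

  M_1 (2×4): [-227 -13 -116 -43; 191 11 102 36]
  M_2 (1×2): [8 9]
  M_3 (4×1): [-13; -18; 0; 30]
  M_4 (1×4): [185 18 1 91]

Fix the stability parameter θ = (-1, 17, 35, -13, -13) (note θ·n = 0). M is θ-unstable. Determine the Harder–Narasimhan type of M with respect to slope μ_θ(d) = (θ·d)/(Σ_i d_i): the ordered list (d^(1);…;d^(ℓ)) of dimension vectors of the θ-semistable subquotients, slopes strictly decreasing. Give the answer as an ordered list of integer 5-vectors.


Via rank(M_{q-1}∘⋯∘M_p): M ≅ I[1,1]^2, I[1,2], I[1,5], I[4,4]^3.
μ_θ-semistable layers: μ^(1)=17; μ^(2)=13/2; μ^(3)=-1; μ^(4)=-13

((0, 1, 0, 0, 0); (0, 1, 1, 1, 1); (4, 0, 0, 0, 0); (0, 0, 0, 3, 0))


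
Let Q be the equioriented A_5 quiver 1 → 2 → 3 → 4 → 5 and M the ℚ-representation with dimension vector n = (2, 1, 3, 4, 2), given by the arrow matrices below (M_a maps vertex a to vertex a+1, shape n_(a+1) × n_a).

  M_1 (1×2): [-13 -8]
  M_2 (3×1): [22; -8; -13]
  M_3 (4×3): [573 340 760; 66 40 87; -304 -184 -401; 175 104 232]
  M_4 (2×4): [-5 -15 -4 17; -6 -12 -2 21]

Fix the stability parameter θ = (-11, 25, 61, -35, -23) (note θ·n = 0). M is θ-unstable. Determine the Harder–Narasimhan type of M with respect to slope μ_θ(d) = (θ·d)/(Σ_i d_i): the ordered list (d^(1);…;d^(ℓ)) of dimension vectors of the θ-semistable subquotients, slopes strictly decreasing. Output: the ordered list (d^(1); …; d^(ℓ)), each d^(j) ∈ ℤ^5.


Via rank(M_{q-1}∘⋯∘M_p): M ≅ I[1,1], I[1,5], I[3,4], I[3,5], I[4,4].
μ_θ-semistable layers: μ^(1)=13; μ^(2)=7; μ^(3)=1; μ^(4)=-11; μ^(5)=-35

((0, 0, 1, 1, 0); (0, 1, 1, 1, 1); (0, 0, 1, 1, 1); (2, 0, 0, 0, 0); (0, 0, 0, 1, 0))


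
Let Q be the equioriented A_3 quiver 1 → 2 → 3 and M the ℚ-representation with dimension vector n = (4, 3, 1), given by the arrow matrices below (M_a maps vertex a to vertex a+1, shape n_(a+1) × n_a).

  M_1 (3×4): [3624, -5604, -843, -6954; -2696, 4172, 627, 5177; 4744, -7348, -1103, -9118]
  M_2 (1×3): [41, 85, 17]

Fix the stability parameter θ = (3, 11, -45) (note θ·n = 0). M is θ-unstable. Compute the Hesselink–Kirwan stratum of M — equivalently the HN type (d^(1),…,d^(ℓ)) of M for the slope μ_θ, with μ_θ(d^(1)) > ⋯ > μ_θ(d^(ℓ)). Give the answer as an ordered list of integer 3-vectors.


Barcode: M ≅ I[1,1]^2, I[1,2], I[1,3], I[2,2]. HN layers by μ_θ (3 steps, strictly decreasing):
  μ^(1)=11; μ^(2)=3; μ^(3)=-31/3

((0, 2, 0); (3, 0, 0); (1, 1, 1))


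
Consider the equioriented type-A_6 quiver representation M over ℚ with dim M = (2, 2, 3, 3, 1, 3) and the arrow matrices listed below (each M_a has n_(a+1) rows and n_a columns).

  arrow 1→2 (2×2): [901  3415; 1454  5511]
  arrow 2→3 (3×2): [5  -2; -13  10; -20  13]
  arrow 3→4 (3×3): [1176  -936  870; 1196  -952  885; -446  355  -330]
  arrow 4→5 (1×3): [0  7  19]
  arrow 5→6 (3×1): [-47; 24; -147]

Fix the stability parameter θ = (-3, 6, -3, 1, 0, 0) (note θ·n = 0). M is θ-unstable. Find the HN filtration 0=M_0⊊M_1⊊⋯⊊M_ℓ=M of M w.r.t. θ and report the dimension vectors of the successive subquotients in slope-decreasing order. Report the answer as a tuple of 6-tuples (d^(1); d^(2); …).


Barcode: M ≅ I[1,4], I[1,6], I[3,3], I[4,4], I[6,6]^2. HN layers by μ_θ (5 steps, strictly decreasing):
  μ^(1)=4/3; μ^(2)=1; μ^(3)=4/5; μ^(4)=0; μ^(5)=-3

((0, 1, 1, 1, 0, 0); (0, 0, 0, 1, 0, 0); (0, 1, 1, 1, 1, 1); (0, 0, 0, 0, 0, 2); (2, 0, 1, 0, 0, 0))


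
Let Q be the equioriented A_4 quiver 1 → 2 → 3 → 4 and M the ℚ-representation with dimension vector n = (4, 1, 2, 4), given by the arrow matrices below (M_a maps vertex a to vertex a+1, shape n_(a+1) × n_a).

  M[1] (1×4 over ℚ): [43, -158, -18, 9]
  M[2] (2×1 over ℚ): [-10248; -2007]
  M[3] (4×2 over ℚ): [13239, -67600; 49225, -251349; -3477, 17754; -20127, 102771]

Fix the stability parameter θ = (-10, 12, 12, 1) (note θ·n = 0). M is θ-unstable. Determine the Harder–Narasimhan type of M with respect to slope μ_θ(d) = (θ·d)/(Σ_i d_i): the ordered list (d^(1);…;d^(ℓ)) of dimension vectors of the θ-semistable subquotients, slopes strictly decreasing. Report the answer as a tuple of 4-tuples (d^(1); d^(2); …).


Interval decomposition of M: I[1,1]^3, I[1,4], I[3,4], I[4,4]^2.
HN type (ℓ=4): μ^(1)=25/3; μ^(2)=13/2; μ^(3)=1; μ^(4)=-10

((0, 1, 1, 1); (0, 0, 1, 1); (0, 0, 0, 2); (4, 0, 0, 0))


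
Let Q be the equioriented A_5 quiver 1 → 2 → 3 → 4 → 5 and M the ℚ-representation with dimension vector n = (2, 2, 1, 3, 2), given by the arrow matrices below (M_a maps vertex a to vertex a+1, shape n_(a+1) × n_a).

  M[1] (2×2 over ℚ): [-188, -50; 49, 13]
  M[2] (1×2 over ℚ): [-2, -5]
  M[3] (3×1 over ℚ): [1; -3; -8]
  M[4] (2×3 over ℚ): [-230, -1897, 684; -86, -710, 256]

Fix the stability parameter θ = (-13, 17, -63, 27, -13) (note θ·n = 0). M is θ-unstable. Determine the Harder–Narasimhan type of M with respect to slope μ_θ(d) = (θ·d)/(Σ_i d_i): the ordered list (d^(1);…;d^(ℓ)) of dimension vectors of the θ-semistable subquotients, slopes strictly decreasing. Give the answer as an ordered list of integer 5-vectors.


Via rank(M_{q-1}∘⋯∘M_p): M ≅ I[1,2], I[1,5], I[4,4], I[4,5].
μ_θ-semistable layers: μ^(1)=27; μ^(2)=17; μ^(3)=7; μ^(4)=-13; μ^(5)=-59/3

((0, 0, 0, 1, 0); (0, 1, 0, 0, 0); (0, 0, 0, 2, 2); (1, 0, 0, 0, 0); (1, 1, 1, 0, 0))


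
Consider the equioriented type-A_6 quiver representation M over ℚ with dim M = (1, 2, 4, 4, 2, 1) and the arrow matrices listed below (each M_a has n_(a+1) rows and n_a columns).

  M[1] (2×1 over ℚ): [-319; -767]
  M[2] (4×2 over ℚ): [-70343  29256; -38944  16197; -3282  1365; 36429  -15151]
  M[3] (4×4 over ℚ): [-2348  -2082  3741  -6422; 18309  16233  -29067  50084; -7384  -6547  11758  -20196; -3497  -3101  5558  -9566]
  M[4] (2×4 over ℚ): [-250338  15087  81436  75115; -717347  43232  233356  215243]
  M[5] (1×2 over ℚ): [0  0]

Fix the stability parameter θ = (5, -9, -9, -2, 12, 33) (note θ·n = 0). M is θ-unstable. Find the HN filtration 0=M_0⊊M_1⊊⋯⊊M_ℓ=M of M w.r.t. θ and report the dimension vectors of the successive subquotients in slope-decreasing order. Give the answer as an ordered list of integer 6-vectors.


Via rank(M_{q-1}∘⋯∘M_p): M ≅ I[1,5], I[2,5], I[3,3], I[3,4], I[4,4], I[6,6].
μ_θ-semistable layers: μ^(1)=33; μ^(2)=12; μ^(3)=-2; μ^(4)=-13/3; μ^(5)=-9

((0, 0, 0, 0, 0, 1); (0, 0, 0, 0, 2, 0); (0, 0, 0, 4, 0, 0); (1, 1, 1, 0, 0, 0); (0, 1, 3, 0, 0, 0))


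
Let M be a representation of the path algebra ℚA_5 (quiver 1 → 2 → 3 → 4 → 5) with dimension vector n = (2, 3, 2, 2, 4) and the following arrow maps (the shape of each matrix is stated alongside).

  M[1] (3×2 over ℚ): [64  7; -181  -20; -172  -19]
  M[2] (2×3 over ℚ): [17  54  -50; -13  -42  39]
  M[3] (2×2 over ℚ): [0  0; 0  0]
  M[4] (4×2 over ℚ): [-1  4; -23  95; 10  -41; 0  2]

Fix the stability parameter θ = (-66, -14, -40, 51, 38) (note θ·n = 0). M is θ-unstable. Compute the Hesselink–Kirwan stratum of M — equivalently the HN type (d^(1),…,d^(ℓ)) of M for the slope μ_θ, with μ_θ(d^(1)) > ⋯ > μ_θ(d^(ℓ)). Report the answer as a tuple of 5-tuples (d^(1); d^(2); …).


Barcode: M ≅ I[1,3]^2, I[2,2], I[4,5]^2, I[5,5]^2. HN layers by μ_θ (5 steps, strictly decreasing):
  μ^(1)=89/2; μ^(2)=38; μ^(3)=-14; μ^(4)=-27; μ^(5)=-66

((0, 0, 0, 2, 2); (0, 0, 0, 0, 2); (0, 1, 0, 0, 0); (0, 2, 2, 0, 0); (2, 0, 0, 0, 0))


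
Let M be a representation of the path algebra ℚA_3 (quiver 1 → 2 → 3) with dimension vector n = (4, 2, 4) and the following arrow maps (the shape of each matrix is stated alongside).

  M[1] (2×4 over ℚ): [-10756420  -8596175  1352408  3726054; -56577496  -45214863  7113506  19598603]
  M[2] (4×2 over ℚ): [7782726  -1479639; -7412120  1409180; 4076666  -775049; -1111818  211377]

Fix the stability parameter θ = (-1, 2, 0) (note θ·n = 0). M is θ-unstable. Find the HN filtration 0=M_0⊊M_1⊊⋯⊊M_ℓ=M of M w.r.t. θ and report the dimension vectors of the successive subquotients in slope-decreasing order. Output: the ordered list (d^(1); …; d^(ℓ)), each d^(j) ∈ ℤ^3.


Barcode: M ≅ I[1,1]^2, I[1,2], I[1,3], I[3,3]^3. HN layers by μ_θ (4 steps, strictly decreasing):
  μ^(1)=2; μ^(2)=1; μ^(3)=0; μ^(4)=-1

((0, 1, 0); (0, 1, 1); (0, 0, 3); (4, 0, 0))


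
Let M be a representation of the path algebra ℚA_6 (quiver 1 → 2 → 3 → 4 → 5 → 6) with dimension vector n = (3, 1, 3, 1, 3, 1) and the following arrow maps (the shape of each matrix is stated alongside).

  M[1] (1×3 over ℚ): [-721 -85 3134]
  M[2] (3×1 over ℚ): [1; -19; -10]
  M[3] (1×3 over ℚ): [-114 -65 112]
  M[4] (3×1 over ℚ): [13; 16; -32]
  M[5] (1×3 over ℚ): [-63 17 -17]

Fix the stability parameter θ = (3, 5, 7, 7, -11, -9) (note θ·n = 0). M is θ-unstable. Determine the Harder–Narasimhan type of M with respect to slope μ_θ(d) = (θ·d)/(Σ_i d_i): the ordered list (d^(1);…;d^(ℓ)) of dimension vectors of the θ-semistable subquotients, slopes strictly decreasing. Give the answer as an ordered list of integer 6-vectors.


Barcode: M ≅ I[1,1]^2, I[1,6], I[3,3]^2, I[5,5]^2. HN layers by μ_θ (4 steps, strictly decreasing):
  μ^(1)=7; μ^(2)=3; μ^(3)=1/3; μ^(4)=-11

((0, 0, 2, 0, 0, 0); (2, 0, 0, 0, 0, 0); (1, 1, 1, 1, 1, 1); (0, 0, 0, 0, 2, 0))


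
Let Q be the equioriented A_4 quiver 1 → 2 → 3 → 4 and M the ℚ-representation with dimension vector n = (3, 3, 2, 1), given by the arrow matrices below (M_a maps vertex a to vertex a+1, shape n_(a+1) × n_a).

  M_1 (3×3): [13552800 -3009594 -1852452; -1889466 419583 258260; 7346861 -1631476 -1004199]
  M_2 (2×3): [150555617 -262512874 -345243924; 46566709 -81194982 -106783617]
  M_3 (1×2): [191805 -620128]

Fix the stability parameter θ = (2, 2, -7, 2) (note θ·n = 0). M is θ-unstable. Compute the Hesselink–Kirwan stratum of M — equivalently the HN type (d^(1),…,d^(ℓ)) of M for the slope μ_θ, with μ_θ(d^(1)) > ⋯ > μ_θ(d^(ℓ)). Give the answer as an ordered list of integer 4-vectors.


Barcode: M ≅ I[1,1], I[1,2], I[1,3], I[2,4]. HN layers by μ_θ (3 steps, strictly decreasing):
  μ^(1)=2; μ^(2)=-1; μ^(3)=-5/2

((2, 1, 0, 1); (1, 1, 1, 0); (0, 1, 1, 0))


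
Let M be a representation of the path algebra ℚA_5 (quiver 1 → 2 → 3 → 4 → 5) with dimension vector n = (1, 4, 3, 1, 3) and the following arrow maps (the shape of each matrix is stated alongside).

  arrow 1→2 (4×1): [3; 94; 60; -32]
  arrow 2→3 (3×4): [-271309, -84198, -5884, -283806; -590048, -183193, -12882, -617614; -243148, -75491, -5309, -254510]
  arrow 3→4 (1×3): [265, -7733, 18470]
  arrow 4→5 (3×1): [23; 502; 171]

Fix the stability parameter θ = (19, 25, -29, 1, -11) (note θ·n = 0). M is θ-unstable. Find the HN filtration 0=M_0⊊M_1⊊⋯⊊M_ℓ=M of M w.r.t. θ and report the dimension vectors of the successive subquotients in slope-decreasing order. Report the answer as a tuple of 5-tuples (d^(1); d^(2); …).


Interval decomposition of M: I[1,5], I[2,2], I[2,3]^2, I[5,5]^2.
HN type (ℓ=4): μ^(1)=25; μ^(2)=1; μ^(3)=-2; μ^(4)=-11

((0, 1, 0, 0, 0); (1, 1, 1, 1, 1); (0, 2, 2, 0, 0); (0, 0, 0, 0, 2))


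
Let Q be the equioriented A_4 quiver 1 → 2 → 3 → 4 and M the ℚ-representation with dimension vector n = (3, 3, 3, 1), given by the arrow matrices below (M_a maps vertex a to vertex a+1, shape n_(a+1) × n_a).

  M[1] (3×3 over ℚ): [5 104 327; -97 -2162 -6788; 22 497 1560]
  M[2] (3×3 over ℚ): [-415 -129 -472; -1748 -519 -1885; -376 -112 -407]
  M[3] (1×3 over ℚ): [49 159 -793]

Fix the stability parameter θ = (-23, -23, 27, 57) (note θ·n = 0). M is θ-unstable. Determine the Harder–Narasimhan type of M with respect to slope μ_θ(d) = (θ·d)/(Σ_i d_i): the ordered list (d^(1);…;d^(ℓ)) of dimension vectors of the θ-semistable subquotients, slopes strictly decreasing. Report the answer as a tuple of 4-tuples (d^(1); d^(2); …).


Via rank(M_{q-1}∘⋯∘M_p): M ≅ I[1,3]^2, I[1,4].
μ_θ-semistable layers: μ^(1)=57; μ^(2)=27; μ^(3)=-23

((0, 0, 0, 1); (0, 0, 3, 0); (3, 3, 0, 0))


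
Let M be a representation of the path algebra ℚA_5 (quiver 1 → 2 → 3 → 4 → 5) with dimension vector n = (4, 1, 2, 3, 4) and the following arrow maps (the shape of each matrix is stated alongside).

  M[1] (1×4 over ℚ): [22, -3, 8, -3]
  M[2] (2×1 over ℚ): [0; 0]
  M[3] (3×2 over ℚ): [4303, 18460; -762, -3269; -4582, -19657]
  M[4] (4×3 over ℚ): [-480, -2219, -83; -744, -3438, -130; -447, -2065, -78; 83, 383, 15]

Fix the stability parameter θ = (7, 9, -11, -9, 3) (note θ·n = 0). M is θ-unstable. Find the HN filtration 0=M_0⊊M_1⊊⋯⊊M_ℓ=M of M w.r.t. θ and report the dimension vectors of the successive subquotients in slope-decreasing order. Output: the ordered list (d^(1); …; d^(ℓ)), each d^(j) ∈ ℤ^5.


Via rank(M_{q-1}∘⋯∘M_p): M ≅ I[1,1]^3, I[1,2], I[3,5]^2, I[4,5], I[5,5].
μ_θ-semistable layers: μ^(1)=9; μ^(2)=7; μ^(3)=3; μ^(4)=-9; μ^(5)=-11

((0, 1, 0, 0, 0); (4, 0, 0, 0, 0); (0, 0, 0, 0, 4); (0, 0, 0, 3, 0); (0, 0, 2, 0, 0))


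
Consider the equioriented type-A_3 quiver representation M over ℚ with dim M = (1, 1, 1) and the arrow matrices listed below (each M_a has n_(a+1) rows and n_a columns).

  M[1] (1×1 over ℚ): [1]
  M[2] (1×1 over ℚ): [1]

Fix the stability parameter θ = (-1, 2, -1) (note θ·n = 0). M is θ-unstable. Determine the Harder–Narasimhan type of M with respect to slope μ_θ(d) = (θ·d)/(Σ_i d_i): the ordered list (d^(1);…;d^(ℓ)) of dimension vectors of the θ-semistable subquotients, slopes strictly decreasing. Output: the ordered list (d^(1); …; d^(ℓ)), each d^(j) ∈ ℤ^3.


Interval decomposition of M: I[1,3].
HN type (ℓ=2): μ^(1)=1/2; μ^(2)=-1

((0, 1, 1); (1, 0, 0))


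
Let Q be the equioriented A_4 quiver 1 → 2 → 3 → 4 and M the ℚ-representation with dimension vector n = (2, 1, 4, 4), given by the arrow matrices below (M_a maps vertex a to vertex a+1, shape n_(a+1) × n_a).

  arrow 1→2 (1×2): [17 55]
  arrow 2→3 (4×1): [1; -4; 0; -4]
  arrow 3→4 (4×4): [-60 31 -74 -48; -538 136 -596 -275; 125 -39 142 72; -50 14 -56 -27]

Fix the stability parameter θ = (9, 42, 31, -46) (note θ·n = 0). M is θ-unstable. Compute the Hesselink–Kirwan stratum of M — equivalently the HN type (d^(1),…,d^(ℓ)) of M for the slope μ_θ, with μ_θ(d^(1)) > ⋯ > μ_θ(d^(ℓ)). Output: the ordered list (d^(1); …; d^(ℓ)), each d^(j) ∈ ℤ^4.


Barcode: M ≅ I[1,1], I[1,4], I[3,3], I[3,4]^2, I[4,4]. HN layers by μ_θ (4 steps, strictly decreasing):
  μ^(1)=31; μ^(2)=9; μ^(3)=-15/2; μ^(4)=-46

((0, 0, 1, 0); (2, 1, 1, 1); (0, 0, 2, 2); (0, 0, 0, 1))


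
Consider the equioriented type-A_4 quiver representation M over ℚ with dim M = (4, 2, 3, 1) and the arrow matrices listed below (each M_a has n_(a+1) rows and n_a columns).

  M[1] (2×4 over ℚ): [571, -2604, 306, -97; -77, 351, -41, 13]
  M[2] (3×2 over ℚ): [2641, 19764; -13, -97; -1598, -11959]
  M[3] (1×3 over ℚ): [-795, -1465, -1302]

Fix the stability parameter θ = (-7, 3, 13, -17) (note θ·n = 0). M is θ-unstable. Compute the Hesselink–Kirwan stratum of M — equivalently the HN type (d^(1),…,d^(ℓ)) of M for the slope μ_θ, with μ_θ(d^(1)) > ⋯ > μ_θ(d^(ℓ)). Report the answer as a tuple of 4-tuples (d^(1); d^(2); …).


Via rank(M_{q-1}∘⋯∘M_p): M ≅ I[1,1]^2, I[1,3], I[1,4], I[3,3].
μ_θ-semistable layers: μ^(1)=13; μ^(2)=3; μ^(3)=-1/3; μ^(4)=-7

((0, 0, 2, 0); (0, 1, 0, 0); (0, 1, 1, 1); (4, 0, 0, 0))


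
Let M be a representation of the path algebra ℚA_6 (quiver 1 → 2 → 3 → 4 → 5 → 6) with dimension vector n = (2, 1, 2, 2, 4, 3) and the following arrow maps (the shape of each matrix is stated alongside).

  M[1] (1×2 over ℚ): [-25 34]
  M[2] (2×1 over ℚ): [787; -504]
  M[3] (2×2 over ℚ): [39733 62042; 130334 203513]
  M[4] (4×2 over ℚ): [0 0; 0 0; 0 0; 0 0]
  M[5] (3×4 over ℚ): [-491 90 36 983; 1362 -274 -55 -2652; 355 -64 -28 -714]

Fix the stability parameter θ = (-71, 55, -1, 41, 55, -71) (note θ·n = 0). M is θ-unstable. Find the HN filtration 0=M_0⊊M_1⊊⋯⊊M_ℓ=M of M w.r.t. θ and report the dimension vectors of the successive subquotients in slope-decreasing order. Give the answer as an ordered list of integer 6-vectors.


Barcode: M ≅ I[1,1], I[1,4], I[3,4], I[5,5], I[5,6]^3. HN layers by μ_θ (6 steps, strictly decreasing):
  μ^(1)=55; μ^(2)=41; μ^(3)=27; μ^(4)=-1; μ^(5)=-8; μ^(6)=-71

((0, 0, 0, 0, 1, 0); (0, 0, 0, 2, 0, 0); (0, 1, 1, 0, 0, 0); (0, 0, 1, 0, 0, 0); (0, 0, 0, 0, 3, 3); (2, 0, 0, 0, 0, 0))


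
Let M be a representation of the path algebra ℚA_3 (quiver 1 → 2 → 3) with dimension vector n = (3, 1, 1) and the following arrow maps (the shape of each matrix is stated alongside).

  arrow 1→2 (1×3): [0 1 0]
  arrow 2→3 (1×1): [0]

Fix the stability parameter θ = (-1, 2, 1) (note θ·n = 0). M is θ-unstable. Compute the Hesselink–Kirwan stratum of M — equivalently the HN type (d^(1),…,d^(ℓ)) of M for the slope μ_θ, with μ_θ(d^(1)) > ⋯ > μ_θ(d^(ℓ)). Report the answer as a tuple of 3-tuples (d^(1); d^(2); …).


Barcode: M ≅ I[1,1]^2, I[1,2], I[3,3]. HN layers by μ_θ (3 steps, strictly decreasing):
  μ^(1)=2; μ^(2)=1; μ^(3)=-1

((0, 1, 0); (0, 0, 1); (3, 0, 0))


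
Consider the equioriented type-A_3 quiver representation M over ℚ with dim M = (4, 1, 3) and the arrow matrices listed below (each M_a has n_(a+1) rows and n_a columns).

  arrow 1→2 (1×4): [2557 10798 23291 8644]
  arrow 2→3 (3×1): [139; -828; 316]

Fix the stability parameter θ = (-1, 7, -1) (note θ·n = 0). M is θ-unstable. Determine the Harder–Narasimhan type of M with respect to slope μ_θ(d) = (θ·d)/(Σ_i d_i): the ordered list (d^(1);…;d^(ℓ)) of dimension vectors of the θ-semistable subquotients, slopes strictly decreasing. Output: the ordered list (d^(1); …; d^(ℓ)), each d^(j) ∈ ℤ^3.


Via rank(M_{q-1}∘⋯∘M_p): M ≅ I[1,1]^3, I[1,3], I[3,3]^2.
μ_θ-semistable layers: μ^(1)=3; μ^(2)=-1

((0, 1, 1); (4, 0, 2))


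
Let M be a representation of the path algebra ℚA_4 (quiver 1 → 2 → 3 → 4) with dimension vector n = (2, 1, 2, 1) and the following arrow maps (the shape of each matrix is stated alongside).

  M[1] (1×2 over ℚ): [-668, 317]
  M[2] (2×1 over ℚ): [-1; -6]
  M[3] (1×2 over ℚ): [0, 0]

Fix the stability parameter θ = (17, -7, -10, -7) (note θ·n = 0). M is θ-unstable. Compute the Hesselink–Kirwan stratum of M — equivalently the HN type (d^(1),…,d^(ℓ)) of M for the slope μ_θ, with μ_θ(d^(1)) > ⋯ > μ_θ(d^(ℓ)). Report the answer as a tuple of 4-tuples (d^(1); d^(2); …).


Interval decomposition of M: I[1,1], I[1,3], I[3,3], I[4,4].
HN type (ℓ=4): μ^(1)=17; μ^(2)=0; μ^(3)=-7; μ^(4)=-10

((1, 0, 0, 0); (1, 1, 1, 0); (0, 0, 0, 1); (0, 0, 1, 0))


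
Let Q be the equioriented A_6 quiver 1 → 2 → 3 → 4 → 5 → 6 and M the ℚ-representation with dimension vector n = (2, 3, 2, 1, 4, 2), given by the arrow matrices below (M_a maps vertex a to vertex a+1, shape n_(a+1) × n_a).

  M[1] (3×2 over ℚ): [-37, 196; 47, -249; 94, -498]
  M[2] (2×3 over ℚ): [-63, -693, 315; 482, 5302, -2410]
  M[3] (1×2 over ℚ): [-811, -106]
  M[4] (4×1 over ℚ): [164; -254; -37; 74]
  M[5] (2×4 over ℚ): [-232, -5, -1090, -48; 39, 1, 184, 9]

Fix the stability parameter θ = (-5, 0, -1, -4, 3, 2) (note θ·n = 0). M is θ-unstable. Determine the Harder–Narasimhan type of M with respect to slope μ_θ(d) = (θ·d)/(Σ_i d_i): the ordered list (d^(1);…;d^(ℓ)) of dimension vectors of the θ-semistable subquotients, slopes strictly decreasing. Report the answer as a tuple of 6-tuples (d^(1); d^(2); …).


Via rank(M_{q-1}∘⋯∘M_p): M ≅ I[1,2], I[1,5], I[2,2], I[3,3], I[5,5], I[5,6]^2.
μ_θ-semistable layers: μ^(1)=3; μ^(2)=5/2; μ^(3)=0; μ^(4)=-1; μ^(5)=-5/3; μ^(6)=-5

((0, 0, 0, 0, 2, 0); (0, 0, 0, 0, 2, 2); (0, 2, 0, 0, 0, 0); (0, 0, 1, 0, 0, 0); (0, 1, 1, 1, 0, 0); (2, 0, 0, 0, 0, 0))


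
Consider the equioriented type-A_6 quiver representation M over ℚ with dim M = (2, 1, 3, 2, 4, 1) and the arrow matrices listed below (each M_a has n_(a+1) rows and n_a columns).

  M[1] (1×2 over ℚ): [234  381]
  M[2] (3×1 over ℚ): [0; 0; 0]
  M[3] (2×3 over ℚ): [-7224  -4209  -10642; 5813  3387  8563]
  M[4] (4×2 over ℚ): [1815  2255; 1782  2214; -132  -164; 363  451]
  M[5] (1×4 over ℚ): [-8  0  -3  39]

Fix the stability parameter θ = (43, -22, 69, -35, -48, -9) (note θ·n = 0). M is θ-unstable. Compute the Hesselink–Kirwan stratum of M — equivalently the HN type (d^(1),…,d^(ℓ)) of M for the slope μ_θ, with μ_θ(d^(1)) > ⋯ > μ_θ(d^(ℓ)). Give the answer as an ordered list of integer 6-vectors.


Interval decomposition of M: I[1,1], I[1,2], I[3,3], I[3,4], I[3,6], I[5,5]^3.
HN type (ℓ=6): μ^(1)=69; μ^(2)=43; μ^(3)=17; μ^(4)=21/2; μ^(5)=-23/4; μ^(6)=-48

((0, 0, 1, 0, 0, 0); (1, 0, 0, 0, 0, 0); (0, 0, 1, 1, 0, 0); (1, 1, 0, 0, 0, 0); (0, 0, 1, 1, 1, 1); (0, 0, 0, 0, 3, 0))


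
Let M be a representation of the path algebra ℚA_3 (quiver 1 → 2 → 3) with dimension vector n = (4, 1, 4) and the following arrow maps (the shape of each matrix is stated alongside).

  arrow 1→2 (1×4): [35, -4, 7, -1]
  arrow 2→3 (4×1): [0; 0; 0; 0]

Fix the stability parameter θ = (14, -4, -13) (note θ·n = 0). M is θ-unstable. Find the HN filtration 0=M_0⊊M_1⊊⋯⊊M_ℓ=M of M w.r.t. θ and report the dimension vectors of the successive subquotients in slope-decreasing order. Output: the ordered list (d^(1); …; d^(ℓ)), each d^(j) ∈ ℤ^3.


Via rank(M_{q-1}∘⋯∘M_p): M ≅ I[1,1]^3, I[1,2], I[3,3]^4.
μ_θ-semistable layers: μ^(1)=14; μ^(2)=5; μ^(3)=-13

((3, 0, 0); (1, 1, 0); (0, 0, 4))


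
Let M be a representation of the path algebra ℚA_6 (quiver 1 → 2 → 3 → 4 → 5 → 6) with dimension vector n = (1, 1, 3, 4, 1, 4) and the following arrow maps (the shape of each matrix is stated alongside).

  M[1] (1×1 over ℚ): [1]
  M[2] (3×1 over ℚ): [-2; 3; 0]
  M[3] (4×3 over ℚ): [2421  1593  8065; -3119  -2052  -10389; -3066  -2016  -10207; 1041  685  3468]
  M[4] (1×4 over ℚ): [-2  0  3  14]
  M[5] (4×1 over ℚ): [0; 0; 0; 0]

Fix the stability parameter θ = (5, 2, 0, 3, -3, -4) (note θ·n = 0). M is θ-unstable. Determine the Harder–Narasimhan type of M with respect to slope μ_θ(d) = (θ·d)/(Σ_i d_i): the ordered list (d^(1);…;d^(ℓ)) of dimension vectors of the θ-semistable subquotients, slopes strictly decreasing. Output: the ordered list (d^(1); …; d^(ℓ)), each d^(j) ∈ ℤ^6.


Via rank(M_{q-1}∘⋯∘M_p): M ≅ I[1,4], I[3,4], I[3,5], I[4,4], I[6,6]^4.
μ_θ-semistable layers: μ^(1)=3; μ^(2)=7/3; μ^(3)=0; μ^(4)=-4

((0, 0, 0, 3, 0, 0); (1, 1, 1, 0, 0, 0); (0, 0, 2, 1, 1, 0); (0, 0, 0, 0, 0, 4))


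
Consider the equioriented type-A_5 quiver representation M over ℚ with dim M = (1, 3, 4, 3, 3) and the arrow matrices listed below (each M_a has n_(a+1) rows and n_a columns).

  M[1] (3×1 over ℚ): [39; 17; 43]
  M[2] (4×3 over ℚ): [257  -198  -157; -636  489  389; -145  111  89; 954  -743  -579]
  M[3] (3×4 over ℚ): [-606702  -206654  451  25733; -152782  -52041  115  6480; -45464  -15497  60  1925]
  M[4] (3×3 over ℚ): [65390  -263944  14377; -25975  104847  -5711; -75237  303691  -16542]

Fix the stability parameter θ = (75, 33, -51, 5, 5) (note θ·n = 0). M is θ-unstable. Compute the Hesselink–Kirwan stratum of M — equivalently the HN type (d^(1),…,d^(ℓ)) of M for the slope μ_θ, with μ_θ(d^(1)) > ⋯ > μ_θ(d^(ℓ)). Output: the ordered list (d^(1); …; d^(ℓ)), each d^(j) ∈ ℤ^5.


Barcode: M ≅ I[1,4], I[2,3]^2, I[3,5], I[4,5], I[5,5]. HN layers by μ_θ (4 steps, strictly decreasing):
  μ^(1)=31/2; μ^(2)=5; μ^(3)=-9; μ^(4)=-51

((1, 1, 1, 1, 0); (0, 0, 0, 2, 3); (0, 2, 2, 0, 0); (0, 0, 1, 0, 0))


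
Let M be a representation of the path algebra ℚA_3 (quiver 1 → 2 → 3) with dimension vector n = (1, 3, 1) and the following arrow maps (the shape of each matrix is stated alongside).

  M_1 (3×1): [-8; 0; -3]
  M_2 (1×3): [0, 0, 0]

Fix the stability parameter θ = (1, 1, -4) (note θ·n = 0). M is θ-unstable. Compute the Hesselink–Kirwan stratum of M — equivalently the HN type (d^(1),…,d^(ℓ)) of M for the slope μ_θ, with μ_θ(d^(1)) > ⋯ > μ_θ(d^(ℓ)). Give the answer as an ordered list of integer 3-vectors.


Via rank(M_{q-1}∘⋯∘M_p): M ≅ I[1,2], I[2,2]^2, I[3,3].
μ_θ-semistable layers: μ^(1)=1; μ^(2)=-4

((1, 3, 0); (0, 0, 1))


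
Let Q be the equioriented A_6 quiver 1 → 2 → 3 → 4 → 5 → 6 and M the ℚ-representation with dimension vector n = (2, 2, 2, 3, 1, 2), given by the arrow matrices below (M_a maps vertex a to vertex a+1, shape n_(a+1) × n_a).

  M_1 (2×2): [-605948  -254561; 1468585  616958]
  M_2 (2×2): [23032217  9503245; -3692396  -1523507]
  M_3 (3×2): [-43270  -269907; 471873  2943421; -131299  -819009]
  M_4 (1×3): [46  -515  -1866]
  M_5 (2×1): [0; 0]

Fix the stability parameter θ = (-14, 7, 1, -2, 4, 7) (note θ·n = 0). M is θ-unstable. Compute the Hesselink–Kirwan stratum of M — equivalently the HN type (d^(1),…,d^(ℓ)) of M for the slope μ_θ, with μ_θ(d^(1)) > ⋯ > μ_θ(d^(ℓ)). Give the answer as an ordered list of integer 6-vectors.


Via rank(M_{q-1}∘⋯∘M_p): M ≅ I[1,4], I[1,5], I[4,4], I[6,6]^2.
μ_θ-semistable layers: μ^(1)=7; μ^(2)=4; μ^(3)=2; μ^(4)=-2; μ^(5)=-14

((0, 0, 0, 0, 0, 2); (0, 0, 0, 0, 1, 0); (0, 2, 2, 2, 0, 0); (0, 0, 0, 1, 0, 0); (2, 0, 0, 0, 0, 0))


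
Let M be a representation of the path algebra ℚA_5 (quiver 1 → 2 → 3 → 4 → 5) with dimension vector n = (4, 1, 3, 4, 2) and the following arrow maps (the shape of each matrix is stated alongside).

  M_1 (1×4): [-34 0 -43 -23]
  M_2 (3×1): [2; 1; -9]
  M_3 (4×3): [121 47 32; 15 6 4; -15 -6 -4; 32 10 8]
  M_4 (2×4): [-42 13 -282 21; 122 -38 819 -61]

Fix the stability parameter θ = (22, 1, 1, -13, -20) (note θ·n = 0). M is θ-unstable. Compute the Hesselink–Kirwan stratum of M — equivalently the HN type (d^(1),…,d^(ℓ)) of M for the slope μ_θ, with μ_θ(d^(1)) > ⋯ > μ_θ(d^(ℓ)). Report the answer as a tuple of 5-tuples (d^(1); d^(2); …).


Barcode: M ≅ I[1,1]^3, I[1,4], I[3,3], I[3,5], I[4,4], I[4,5]. HN layers by μ_θ (6 steps, strictly decreasing):
  μ^(1)=22; μ^(2)=11/4; μ^(3)=1; μ^(4)=-32/3; μ^(5)=-13; μ^(6)=-33/2

((3, 0, 0, 0, 0); (1, 1, 1, 1, 0); (0, 0, 1, 0, 0); (0, 0, 1, 1, 1); (0, 0, 0, 1, 0); (0, 0, 0, 1, 1))


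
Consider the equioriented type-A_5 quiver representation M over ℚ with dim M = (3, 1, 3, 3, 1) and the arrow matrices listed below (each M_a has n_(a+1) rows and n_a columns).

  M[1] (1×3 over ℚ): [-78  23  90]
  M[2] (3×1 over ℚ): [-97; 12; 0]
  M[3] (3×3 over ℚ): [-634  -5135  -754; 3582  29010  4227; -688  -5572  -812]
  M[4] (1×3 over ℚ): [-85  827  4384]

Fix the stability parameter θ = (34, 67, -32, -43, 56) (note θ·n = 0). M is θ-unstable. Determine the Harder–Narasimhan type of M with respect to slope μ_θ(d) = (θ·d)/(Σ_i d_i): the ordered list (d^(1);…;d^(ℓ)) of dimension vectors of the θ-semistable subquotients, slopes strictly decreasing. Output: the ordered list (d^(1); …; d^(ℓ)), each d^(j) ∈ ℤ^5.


Via rank(M_{q-1}∘⋯∘M_p): M ≅ I[1,1]^2, I[1,4], I[3,3], I[3,5], I[4,4].
μ_θ-semistable layers: μ^(1)=56; μ^(2)=34; μ^(3)=13/2; μ^(4)=-32; μ^(5)=-75/2; μ^(6)=-43

((0, 0, 0, 0, 1); (2, 0, 0, 0, 0); (1, 1, 1, 1, 0); (0, 0, 1, 0, 0); (0, 0, 1, 1, 0); (0, 0, 0, 1, 0))


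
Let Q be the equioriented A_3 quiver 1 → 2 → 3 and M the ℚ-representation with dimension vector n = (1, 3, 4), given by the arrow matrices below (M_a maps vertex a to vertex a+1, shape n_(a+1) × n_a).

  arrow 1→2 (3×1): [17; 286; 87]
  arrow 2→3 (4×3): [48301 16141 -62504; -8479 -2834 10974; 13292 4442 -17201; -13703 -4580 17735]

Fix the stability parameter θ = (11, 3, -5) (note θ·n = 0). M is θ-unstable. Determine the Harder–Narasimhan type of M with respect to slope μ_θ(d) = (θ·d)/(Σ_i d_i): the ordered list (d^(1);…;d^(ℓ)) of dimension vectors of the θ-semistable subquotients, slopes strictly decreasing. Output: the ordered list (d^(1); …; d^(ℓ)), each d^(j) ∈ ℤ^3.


Interval decomposition of M: I[1,3], I[2,3]^2, I[3,3].
HN type (ℓ=3): μ^(1)=3; μ^(2)=-1; μ^(3)=-5

((1, 1, 1); (0, 2, 2); (0, 0, 1))


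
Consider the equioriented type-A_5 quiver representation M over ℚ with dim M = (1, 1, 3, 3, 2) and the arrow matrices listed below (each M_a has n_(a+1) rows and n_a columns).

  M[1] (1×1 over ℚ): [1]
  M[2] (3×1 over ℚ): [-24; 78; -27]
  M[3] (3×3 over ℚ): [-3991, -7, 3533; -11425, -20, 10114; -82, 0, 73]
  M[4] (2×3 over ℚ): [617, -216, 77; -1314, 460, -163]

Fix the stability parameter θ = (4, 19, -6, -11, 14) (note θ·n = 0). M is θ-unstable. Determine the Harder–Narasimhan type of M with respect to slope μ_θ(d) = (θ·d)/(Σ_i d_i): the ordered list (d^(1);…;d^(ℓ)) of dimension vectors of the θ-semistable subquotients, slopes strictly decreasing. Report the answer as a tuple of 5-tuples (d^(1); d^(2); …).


Via rank(M_{q-1}∘⋯∘M_p): M ≅ I[1,5], I[3,4], I[3,5].
μ_θ-semistable layers: μ^(1)=14; μ^(2)=3/2; μ^(3)=-17/2

((0, 0, 0, 0, 2); (1, 1, 1, 1, 0); (0, 0, 2, 2, 0))


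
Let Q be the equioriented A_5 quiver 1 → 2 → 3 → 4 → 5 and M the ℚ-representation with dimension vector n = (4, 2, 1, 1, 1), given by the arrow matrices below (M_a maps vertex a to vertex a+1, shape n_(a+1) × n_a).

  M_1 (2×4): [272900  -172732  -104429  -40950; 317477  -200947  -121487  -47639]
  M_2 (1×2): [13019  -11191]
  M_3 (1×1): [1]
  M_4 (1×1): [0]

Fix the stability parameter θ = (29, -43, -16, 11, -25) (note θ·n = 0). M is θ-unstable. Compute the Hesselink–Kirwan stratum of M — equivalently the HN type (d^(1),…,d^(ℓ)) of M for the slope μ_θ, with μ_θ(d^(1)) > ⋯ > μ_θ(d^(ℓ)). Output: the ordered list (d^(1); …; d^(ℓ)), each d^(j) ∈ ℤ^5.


Via rank(M_{q-1}∘⋯∘M_p): M ≅ I[1,1]^2, I[1,2], I[1,4], I[5,5].
μ_θ-semistable layers: μ^(1)=29; μ^(2)=11; μ^(3)=-7; μ^(4)=-10; μ^(5)=-25

((2, 0, 0, 0, 0); (0, 0, 0, 1, 0); (1, 1, 0, 0, 0); (1, 1, 1, 0, 0); (0, 0, 0, 0, 1))


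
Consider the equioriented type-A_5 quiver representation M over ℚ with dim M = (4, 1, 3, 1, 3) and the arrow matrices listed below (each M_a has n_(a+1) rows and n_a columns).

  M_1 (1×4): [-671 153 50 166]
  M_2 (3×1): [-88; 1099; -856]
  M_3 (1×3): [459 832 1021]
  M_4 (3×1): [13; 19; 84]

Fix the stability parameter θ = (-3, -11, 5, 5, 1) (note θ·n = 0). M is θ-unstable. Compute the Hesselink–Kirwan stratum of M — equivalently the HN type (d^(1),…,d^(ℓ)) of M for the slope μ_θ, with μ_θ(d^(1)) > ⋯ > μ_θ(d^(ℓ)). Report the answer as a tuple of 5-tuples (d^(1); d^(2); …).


Barcode: M ≅ I[1,1]^3, I[1,3], I[3,3], I[3,5], I[5,5]^2. HN layers by μ_θ (5 steps, strictly decreasing):
  μ^(1)=5; μ^(2)=11/3; μ^(3)=1; μ^(4)=-3; μ^(5)=-7

((0, 0, 2, 0, 0); (0, 0, 1, 1, 1); (0, 0, 0, 0, 2); (3, 0, 0, 0, 0); (1, 1, 0, 0, 0))


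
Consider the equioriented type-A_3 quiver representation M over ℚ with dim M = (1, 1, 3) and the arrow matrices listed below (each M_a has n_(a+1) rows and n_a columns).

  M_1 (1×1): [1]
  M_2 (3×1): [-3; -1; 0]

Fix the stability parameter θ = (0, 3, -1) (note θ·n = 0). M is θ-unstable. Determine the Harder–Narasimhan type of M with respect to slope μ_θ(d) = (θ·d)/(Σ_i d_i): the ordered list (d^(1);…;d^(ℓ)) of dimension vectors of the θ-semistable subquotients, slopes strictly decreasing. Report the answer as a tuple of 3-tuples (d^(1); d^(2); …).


Interval decomposition of M: I[1,3], I[3,3]^2.
HN type (ℓ=3): μ^(1)=1; μ^(2)=0; μ^(3)=-1

((0, 1, 1); (1, 0, 0); (0, 0, 2))


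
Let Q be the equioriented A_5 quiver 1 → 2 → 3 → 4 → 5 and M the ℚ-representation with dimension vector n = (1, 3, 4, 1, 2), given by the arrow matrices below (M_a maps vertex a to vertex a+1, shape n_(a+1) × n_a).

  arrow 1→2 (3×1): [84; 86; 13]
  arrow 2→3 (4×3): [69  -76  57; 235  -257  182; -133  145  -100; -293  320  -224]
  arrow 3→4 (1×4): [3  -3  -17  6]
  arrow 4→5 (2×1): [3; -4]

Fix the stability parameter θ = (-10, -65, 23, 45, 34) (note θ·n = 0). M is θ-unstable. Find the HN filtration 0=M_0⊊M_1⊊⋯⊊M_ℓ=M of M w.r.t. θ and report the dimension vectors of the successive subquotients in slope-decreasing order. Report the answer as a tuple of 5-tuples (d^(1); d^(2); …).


Barcode: M ≅ I[1,5], I[2,3]^2, I[3,3], I[5,5]. HN layers by μ_θ (5 steps, strictly decreasing):
  μ^(1)=79/2; μ^(2)=34; μ^(3)=23; μ^(4)=-75/2; μ^(5)=-65

((0, 0, 0, 1, 1); (0, 0, 0, 0, 1); (0, 0, 4, 0, 0); (1, 1, 0, 0, 0); (0, 2, 0, 0, 0))


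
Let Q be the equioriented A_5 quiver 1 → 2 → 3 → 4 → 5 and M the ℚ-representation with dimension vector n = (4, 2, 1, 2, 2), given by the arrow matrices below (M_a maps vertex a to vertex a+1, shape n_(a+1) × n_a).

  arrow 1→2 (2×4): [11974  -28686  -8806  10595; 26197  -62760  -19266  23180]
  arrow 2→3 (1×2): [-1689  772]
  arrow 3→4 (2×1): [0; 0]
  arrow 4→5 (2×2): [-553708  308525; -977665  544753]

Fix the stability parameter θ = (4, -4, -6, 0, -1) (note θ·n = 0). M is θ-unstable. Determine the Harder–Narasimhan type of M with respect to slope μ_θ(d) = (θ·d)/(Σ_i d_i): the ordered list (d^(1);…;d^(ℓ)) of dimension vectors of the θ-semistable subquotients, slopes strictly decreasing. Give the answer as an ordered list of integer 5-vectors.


Barcode: M ≅ I[1,1]^2, I[1,2], I[1,3], I[4,5]^2. HN layers by μ_θ (4 steps, strictly decreasing):
  μ^(1)=4; μ^(2)=0; μ^(3)=-1/2; μ^(4)=-2

((2, 0, 0, 0, 0); (1, 1, 0, 0, 0); (0, 0, 0, 2, 2); (1, 1, 1, 0, 0))
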